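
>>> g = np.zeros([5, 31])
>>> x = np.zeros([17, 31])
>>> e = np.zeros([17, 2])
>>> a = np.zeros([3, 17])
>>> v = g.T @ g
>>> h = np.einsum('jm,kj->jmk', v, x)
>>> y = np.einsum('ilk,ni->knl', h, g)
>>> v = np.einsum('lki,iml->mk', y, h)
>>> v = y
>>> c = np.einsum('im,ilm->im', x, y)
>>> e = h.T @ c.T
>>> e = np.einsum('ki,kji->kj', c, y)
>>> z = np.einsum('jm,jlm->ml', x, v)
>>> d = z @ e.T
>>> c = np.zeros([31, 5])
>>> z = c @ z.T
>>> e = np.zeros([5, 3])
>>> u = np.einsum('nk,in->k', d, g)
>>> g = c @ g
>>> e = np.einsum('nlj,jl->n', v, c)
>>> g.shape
(31, 31)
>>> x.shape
(17, 31)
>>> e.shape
(17,)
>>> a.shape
(3, 17)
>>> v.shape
(17, 5, 31)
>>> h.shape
(31, 31, 17)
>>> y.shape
(17, 5, 31)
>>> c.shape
(31, 5)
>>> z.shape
(31, 31)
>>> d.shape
(31, 17)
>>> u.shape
(17,)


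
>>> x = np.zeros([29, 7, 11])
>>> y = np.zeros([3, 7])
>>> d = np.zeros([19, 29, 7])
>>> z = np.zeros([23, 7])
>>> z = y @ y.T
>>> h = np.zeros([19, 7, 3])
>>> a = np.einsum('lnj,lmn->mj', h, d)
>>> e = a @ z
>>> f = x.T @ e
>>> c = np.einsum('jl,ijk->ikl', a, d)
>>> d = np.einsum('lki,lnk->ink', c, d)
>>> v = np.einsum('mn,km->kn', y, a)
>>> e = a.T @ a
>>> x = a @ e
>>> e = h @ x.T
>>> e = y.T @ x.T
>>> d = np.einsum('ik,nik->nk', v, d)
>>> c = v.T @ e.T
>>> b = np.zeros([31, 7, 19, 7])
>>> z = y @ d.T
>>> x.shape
(29, 3)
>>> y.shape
(3, 7)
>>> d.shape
(3, 7)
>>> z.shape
(3, 3)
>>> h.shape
(19, 7, 3)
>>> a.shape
(29, 3)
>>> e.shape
(7, 29)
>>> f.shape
(11, 7, 3)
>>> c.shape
(7, 7)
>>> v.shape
(29, 7)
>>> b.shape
(31, 7, 19, 7)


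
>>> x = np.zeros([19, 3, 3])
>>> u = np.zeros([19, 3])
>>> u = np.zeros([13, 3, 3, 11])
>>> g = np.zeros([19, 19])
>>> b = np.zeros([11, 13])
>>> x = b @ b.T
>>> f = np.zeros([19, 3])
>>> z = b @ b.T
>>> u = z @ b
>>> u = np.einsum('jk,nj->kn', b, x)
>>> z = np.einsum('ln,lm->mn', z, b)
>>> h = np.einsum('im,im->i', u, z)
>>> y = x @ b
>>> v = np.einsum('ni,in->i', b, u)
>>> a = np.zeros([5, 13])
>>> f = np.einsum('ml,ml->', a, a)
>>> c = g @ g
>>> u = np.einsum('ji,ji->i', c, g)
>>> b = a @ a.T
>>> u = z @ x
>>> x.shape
(11, 11)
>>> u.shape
(13, 11)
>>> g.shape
(19, 19)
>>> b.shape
(5, 5)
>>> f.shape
()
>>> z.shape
(13, 11)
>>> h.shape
(13,)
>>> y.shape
(11, 13)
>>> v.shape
(13,)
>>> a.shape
(5, 13)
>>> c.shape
(19, 19)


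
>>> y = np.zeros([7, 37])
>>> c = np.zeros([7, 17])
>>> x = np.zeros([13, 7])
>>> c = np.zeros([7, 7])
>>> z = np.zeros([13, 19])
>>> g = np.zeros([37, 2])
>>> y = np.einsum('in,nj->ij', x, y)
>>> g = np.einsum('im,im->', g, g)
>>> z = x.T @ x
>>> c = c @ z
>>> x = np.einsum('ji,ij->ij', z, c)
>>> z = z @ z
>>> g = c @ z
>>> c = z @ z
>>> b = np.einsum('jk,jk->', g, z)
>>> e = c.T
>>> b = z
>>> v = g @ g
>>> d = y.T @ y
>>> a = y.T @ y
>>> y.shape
(13, 37)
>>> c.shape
(7, 7)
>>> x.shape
(7, 7)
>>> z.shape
(7, 7)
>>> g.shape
(7, 7)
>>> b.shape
(7, 7)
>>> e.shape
(7, 7)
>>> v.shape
(7, 7)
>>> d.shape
(37, 37)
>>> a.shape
(37, 37)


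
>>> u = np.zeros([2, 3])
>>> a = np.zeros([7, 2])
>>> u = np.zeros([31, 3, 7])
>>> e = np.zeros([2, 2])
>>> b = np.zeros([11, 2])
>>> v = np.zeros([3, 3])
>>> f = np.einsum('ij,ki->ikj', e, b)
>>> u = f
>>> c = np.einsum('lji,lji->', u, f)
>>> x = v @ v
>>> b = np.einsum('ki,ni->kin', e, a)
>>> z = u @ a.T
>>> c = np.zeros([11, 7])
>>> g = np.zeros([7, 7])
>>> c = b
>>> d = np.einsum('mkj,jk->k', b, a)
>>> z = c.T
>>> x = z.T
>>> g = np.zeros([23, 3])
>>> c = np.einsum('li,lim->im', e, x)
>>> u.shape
(2, 11, 2)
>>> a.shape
(7, 2)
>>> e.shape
(2, 2)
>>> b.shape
(2, 2, 7)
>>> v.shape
(3, 3)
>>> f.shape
(2, 11, 2)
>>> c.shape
(2, 7)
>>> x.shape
(2, 2, 7)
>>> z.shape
(7, 2, 2)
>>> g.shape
(23, 3)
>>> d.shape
(2,)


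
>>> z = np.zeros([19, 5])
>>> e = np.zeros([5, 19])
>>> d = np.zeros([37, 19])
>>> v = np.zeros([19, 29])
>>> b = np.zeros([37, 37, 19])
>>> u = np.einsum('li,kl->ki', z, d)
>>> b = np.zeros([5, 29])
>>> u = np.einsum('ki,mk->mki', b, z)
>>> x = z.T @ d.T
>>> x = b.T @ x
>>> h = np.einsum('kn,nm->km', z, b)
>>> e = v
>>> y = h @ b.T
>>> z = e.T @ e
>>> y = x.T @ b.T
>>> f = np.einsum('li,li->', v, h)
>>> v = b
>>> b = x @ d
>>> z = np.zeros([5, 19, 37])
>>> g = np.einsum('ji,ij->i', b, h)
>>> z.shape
(5, 19, 37)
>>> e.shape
(19, 29)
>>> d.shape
(37, 19)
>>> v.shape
(5, 29)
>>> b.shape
(29, 19)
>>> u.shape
(19, 5, 29)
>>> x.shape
(29, 37)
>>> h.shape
(19, 29)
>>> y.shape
(37, 5)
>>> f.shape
()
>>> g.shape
(19,)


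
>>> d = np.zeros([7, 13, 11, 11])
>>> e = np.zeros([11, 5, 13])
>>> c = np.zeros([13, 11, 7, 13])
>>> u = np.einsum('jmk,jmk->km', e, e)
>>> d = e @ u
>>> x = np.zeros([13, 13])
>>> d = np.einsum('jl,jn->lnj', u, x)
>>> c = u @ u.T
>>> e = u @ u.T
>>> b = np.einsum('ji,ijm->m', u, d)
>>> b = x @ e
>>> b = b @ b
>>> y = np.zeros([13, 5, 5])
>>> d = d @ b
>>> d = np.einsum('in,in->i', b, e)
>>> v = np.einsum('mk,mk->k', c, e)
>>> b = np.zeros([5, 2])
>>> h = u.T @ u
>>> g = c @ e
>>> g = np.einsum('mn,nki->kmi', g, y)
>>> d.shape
(13,)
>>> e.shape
(13, 13)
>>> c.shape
(13, 13)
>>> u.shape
(13, 5)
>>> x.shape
(13, 13)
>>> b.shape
(5, 2)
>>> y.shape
(13, 5, 5)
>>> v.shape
(13,)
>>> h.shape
(5, 5)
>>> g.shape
(5, 13, 5)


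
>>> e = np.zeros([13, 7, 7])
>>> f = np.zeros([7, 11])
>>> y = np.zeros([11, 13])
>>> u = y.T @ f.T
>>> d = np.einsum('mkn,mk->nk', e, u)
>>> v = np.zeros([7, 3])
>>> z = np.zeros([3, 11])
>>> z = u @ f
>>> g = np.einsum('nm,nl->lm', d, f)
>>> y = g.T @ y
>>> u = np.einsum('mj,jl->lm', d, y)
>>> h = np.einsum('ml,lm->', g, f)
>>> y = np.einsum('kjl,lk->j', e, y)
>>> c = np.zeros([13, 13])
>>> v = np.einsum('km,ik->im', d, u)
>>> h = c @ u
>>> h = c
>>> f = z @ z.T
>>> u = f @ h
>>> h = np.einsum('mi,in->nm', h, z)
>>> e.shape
(13, 7, 7)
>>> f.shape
(13, 13)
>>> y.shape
(7,)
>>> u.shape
(13, 13)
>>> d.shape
(7, 7)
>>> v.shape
(13, 7)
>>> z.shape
(13, 11)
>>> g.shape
(11, 7)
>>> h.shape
(11, 13)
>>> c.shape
(13, 13)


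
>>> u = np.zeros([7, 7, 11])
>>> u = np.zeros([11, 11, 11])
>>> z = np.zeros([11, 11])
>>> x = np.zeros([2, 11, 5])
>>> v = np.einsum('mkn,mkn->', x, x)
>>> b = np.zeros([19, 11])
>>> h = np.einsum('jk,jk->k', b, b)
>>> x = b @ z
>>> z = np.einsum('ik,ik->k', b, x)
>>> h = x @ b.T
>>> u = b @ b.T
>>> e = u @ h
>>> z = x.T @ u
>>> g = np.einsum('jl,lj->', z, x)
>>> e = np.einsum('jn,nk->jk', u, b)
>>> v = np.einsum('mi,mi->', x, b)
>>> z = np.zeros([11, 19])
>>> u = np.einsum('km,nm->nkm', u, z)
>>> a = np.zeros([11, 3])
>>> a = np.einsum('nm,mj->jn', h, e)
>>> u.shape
(11, 19, 19)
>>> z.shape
(11, 19)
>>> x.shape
(19, 11)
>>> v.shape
()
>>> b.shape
(19, 11)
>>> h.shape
(19, 19)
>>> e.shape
(19, 11)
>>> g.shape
()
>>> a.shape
(11, 19)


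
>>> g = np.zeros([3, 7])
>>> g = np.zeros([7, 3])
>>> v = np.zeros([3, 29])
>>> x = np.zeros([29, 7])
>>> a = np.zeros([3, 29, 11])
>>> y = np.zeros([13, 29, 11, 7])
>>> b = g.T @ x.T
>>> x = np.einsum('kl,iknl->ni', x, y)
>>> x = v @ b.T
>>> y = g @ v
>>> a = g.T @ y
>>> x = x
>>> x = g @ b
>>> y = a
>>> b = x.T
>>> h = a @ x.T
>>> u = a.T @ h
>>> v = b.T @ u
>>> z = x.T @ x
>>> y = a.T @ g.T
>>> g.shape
(7, 3)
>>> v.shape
(7, 7)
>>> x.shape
(7, 29)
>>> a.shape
(3, 29)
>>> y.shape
(29, 7)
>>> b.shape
(29, 7)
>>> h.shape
(3, 7)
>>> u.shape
(29, 7)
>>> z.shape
(29, 29)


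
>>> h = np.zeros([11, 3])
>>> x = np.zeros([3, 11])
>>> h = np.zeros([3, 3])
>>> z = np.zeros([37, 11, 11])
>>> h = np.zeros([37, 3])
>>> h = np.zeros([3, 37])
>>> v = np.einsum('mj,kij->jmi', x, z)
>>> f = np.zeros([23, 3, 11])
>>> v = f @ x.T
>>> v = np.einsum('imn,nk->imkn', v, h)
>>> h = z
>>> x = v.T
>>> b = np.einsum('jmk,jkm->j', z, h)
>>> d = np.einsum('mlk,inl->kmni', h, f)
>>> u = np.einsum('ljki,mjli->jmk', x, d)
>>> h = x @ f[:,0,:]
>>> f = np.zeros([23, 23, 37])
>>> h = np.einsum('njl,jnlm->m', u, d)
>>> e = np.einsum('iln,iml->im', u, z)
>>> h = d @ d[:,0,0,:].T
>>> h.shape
(11, 37, 3, 11)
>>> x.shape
(3, 37, 3, 23)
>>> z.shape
(37, 11, 11)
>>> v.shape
(23, 3, 37, 3)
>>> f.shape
(23, 23, 37)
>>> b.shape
(37,)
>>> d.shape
(11, 37, 3, 23)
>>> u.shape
(37, 11, 3)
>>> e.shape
(37, 11)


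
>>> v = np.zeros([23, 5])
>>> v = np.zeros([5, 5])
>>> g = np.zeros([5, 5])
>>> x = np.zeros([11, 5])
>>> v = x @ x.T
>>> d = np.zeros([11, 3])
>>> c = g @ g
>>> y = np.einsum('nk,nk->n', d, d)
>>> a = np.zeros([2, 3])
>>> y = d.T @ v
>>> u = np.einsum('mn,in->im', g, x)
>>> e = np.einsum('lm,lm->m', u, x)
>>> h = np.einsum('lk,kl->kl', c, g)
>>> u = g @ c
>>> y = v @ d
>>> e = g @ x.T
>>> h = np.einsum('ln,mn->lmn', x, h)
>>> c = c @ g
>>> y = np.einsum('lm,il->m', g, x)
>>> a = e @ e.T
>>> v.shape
(11, 11)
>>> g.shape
(5, 5)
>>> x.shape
(11, 5)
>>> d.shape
(11, 3)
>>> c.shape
(5, 5)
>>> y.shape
(5,)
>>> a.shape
(5, 5)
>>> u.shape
(5, 5)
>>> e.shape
(5, 11)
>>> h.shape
(11, 5, 5)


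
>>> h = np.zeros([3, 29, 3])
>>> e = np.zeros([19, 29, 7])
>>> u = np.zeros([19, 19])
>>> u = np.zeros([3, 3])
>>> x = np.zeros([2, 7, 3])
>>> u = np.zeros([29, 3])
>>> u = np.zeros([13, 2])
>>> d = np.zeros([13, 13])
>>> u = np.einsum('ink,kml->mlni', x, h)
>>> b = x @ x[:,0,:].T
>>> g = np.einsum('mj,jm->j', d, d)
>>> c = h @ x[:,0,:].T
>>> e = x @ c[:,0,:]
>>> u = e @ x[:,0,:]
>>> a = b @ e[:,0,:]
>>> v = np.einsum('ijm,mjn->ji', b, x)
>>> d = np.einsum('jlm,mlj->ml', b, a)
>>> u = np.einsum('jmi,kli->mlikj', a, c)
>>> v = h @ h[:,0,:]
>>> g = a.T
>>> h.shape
(3, 29, 3)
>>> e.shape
(2, 7, 2)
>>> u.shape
(7, 29, 2, 3, 2)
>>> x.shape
(2, 7, 3)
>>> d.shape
(2, 7)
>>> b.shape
(2, 7, 2)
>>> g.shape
(2, 7, 2)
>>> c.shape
(3, 29, 2)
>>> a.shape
(2, 7, 2)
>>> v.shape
(3, 29, 3)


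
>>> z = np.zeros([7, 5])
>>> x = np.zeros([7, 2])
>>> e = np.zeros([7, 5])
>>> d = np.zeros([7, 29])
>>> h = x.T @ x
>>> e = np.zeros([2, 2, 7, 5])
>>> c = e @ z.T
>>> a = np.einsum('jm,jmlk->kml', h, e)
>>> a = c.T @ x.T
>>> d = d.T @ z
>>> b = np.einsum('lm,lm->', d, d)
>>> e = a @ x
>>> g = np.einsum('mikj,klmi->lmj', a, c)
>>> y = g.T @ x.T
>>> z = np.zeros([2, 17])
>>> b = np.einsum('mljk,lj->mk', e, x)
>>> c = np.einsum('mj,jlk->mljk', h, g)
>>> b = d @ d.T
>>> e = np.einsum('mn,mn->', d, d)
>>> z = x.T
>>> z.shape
(2, 7)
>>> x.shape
(7, 2)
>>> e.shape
()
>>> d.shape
(29, 5)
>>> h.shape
(2, 2)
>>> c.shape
(2, 7, 2, 7)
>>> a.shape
(7, 7, 2, 7)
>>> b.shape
(29, 29)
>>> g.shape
(2, 7, 7)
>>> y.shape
(7, 7, 7)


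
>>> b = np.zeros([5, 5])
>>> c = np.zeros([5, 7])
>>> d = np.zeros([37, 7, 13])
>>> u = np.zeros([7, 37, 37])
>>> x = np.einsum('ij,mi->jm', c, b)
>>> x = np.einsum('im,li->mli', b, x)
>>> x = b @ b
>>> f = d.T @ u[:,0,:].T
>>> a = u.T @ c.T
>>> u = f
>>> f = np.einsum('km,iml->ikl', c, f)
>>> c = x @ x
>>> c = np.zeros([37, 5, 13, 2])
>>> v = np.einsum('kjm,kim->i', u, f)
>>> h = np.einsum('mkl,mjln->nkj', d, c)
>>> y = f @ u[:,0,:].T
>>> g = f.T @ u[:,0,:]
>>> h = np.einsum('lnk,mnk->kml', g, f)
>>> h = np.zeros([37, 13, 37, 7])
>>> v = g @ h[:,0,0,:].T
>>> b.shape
(5, 5)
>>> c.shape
(37, 5, 13, 2)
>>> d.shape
(37, 7, 13)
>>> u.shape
(13, 7, 7)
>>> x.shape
(5, 5)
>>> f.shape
(13, 5, 7)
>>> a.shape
(37, 37, 5)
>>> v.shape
(7, 5, 37)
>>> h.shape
(37, 13, 37, 7)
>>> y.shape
(13, 5, 13)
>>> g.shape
(7, 5, 7)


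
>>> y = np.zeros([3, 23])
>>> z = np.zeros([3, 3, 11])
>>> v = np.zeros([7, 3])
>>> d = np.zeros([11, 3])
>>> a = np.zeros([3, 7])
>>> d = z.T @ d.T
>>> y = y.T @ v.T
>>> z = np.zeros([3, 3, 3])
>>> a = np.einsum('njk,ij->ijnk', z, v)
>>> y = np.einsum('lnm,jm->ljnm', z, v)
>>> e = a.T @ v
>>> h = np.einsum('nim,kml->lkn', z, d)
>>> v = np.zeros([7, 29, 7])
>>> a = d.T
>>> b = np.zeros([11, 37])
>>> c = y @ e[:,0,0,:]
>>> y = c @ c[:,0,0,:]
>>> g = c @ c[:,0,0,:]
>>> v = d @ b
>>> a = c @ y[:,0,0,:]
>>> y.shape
(3, 7, 3, 3)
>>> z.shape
(3, 3, 3)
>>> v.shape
(11, 3, 37)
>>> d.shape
(11, 3, 11)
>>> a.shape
(3, 7, 3, 3)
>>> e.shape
(3, 3, 3, 3)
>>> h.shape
(11, 11, 3)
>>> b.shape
(11, 37)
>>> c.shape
(3, 7, 3, 3)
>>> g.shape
(3, 7, 3, 3)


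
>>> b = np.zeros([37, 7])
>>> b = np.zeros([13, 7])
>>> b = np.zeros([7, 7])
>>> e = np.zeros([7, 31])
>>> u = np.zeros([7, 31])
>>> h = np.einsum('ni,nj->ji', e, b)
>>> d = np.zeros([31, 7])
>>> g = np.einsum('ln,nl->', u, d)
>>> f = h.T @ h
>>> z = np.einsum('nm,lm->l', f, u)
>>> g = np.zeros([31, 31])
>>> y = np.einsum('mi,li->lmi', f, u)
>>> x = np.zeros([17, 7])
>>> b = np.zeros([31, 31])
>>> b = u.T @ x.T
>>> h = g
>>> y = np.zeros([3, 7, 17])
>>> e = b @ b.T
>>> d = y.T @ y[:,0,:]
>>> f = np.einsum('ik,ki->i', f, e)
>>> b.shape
(31, 17)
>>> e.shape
(31, 31)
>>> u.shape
(7, 31)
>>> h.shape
(31, 31)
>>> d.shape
(17, 7, 17)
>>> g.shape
(31, 31)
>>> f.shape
(31,)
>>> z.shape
(7,)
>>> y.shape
(3, 7, 17)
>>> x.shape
(17, 7)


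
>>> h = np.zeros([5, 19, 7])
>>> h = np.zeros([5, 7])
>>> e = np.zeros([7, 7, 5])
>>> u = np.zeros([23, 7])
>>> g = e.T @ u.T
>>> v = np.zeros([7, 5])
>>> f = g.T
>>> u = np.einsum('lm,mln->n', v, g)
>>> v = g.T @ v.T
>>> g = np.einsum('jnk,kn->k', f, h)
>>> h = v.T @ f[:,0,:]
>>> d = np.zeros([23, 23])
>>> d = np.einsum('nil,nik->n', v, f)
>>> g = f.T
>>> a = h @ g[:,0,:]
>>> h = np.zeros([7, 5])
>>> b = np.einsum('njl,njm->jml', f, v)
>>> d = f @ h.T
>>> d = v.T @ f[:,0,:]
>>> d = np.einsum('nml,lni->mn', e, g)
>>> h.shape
(7, 5)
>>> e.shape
(7, 7, 5)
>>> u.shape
(23,)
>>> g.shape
(5, 7, 23)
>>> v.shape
(23, 7, 7)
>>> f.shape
(23, 7, 5)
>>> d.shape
(7, 7)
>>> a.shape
(7, 7, 23)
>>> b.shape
(7, 7, 5)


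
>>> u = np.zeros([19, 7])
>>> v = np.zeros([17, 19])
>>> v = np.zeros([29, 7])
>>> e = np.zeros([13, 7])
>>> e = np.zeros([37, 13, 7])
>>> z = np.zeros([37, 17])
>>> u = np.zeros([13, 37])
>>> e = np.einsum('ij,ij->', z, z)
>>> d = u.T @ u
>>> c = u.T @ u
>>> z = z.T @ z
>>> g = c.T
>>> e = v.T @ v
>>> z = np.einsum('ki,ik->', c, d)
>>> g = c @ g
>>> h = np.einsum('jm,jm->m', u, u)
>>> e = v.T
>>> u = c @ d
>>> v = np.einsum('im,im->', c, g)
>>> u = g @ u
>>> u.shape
(37, 37)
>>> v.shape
()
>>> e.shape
(7, 29)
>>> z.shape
()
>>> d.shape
(37, 37)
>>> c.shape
(37, 37)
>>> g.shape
(37, 37)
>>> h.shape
(37,)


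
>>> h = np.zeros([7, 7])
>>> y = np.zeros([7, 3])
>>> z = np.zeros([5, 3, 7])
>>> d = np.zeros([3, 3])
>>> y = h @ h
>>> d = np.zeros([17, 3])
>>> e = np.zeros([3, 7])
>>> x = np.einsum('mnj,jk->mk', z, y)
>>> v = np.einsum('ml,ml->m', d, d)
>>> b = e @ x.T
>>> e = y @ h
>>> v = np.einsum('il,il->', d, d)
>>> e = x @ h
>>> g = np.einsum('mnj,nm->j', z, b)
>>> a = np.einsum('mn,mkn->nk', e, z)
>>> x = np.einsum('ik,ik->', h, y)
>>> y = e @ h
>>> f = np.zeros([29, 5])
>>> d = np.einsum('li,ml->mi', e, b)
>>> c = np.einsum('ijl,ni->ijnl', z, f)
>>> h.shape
(7, 7)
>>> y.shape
(5, 7)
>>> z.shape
(5, 3, 7)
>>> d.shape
(3, 7)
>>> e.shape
(5, 7)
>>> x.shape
()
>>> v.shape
()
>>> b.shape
(3, 5)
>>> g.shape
(7,)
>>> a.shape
(7, 3)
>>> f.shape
(29, 5)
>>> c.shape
(5, 3, 29, 7)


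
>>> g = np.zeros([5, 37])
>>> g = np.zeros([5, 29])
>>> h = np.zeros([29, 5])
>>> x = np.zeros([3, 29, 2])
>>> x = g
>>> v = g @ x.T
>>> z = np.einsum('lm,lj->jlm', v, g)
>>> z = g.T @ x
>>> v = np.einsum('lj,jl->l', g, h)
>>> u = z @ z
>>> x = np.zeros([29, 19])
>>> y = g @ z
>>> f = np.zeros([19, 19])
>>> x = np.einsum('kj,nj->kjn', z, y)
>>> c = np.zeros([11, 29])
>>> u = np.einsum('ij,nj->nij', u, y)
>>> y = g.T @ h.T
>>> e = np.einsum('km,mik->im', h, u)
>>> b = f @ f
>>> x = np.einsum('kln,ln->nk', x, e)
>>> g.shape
(5, 29)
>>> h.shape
(29, 5)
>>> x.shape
(5, 29)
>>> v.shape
(5,)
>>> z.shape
(29, 29)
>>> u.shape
(5, 29, 29)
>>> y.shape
(29, 29)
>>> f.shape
(19, 19)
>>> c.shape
(11, 29)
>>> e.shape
(29, 5)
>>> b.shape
(19, 19)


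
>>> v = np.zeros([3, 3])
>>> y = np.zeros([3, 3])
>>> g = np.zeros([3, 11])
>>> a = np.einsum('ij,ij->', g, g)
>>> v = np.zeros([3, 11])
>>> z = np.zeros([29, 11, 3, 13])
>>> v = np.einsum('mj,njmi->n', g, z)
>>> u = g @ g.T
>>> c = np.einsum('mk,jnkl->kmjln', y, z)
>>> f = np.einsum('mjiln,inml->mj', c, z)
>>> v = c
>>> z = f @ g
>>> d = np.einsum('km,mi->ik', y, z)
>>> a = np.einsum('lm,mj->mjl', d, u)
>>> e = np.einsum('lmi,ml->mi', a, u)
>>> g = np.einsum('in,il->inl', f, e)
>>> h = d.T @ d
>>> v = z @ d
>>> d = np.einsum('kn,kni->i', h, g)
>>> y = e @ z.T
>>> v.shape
(3, 3)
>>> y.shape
(3, 3)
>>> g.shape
(3, 3, 11)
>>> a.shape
(3, 3, 11)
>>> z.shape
(3, 11)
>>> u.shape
(3, 3)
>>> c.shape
(3, 3, 29, 13, 11)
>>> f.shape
(3, 3)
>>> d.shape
(11,)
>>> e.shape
(3, 11)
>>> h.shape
(3, 3)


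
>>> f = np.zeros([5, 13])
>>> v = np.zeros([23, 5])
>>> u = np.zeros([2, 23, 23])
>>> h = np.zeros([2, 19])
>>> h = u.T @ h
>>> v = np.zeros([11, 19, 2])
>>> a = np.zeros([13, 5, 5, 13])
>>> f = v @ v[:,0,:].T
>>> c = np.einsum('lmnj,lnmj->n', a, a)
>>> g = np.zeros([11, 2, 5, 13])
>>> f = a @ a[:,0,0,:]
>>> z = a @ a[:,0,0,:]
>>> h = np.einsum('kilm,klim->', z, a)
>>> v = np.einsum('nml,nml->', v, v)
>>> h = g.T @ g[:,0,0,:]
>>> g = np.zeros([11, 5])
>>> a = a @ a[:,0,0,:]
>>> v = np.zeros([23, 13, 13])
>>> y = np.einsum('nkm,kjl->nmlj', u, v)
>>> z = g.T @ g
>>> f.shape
(13, 5, 5, 13)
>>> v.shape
(23, 13, 13)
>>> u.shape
(2, 23, 23)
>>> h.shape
(13, 5, 2, 13)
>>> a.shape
(13, 5, 5, 13)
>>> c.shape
(5,)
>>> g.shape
(11, 5)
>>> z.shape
(5, 5)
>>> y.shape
(2, 23, 13, 13)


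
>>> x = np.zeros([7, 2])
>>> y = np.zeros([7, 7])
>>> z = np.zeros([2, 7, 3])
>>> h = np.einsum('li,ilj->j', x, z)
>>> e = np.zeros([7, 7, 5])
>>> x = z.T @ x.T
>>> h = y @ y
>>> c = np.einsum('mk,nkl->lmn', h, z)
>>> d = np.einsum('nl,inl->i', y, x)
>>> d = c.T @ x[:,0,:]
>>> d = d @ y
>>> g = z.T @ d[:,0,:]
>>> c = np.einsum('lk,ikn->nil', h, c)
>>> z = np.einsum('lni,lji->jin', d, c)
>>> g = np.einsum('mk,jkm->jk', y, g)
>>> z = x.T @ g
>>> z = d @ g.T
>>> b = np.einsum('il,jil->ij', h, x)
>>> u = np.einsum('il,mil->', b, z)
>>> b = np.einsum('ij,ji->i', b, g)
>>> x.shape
(3, 7, 7)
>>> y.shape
(7, 7)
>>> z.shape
(2, 7, 3)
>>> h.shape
(7, 7)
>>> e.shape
(7, 7, 5)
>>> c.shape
(2, 3, 7)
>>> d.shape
(2, 7, 7)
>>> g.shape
(3, 7)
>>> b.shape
(7,)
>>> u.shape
()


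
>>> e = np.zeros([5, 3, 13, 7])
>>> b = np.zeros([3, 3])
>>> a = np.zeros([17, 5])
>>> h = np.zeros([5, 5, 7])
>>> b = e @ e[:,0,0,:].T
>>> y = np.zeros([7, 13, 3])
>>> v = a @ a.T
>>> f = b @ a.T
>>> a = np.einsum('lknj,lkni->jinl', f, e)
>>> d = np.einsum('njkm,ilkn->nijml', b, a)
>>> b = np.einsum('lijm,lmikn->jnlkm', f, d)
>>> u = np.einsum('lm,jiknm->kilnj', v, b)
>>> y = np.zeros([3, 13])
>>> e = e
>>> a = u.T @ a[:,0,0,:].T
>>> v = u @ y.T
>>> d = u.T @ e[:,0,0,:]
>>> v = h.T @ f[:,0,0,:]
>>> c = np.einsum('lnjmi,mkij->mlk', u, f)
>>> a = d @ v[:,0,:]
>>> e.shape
(5, 3, 13, 7)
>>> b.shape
(13, 7, 5, 5, 17)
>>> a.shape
(13, 5, 17, 7, 17)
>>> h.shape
(5, 5, 7)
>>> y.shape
(3, 13)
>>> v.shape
(7, 5, 17)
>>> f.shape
(5, 3, 13, 17)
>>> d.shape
(13, 5, 17, 7, 7)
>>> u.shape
(5, 7, 17, 5, 13)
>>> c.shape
(5, 5, 3)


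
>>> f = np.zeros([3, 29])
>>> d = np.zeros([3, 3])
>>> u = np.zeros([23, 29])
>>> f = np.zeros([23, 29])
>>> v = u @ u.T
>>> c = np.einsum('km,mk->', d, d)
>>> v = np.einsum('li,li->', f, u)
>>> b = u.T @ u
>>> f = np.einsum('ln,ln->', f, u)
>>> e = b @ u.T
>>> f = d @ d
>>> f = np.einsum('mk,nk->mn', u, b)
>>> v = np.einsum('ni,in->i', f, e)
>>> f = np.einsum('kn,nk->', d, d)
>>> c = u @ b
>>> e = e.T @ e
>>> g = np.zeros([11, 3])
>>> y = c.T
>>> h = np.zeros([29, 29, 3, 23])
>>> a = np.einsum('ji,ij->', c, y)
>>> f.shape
()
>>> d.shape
(3, 3)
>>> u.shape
(23, 29)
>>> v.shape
(29,)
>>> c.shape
(23, 29)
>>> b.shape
(29, 29)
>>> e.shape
(23, 23)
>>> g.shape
(11, 3)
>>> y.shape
(29, 23)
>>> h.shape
(29, 29, 3, 23)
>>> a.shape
()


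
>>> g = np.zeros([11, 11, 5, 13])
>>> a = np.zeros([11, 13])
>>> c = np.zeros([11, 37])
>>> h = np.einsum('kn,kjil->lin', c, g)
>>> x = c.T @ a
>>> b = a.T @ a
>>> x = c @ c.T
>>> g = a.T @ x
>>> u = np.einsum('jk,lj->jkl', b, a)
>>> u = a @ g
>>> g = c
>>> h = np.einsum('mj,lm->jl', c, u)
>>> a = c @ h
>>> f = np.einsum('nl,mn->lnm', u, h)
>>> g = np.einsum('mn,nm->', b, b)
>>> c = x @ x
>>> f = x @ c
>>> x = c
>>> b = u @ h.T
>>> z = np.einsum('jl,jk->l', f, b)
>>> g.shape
()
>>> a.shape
(11, 11)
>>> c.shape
(11, 11)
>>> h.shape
(37, 11)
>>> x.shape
(11, 11)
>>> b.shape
(11, 37)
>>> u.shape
(11, 11)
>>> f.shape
(11, 11)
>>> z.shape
(11,)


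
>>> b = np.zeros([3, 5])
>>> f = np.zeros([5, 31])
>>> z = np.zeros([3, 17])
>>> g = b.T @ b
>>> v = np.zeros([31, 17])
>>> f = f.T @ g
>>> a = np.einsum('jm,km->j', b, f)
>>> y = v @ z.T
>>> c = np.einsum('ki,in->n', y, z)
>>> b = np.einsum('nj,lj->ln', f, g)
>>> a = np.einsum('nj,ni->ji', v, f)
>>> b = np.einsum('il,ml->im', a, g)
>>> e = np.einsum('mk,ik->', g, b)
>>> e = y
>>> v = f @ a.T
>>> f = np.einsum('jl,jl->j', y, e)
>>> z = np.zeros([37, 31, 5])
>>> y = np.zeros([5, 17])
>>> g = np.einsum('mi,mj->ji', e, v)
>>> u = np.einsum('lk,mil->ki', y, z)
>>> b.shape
(17, 5)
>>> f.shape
(31,)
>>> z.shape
(37, 31, 5)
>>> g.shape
(17, 3)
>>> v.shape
(31, 17)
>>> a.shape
(17, 5)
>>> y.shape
(5, 17)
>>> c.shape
(17,)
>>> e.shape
(31, 3)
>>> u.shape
(17, 31)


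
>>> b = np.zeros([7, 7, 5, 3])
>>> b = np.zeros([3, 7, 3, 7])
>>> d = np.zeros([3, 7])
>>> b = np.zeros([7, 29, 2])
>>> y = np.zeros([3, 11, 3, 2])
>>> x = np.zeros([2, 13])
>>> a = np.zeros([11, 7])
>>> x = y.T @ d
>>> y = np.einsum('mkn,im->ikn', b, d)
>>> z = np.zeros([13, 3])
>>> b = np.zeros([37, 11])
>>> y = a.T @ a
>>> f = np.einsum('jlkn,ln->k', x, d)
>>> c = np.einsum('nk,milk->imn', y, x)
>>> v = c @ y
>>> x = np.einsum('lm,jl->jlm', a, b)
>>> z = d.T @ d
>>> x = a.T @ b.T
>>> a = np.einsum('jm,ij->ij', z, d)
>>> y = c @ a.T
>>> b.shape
(37, 11)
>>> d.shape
(3, 7)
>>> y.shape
(3, 2, 3)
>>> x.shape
(7, 37)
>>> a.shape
(3, 7)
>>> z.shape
(7, 7)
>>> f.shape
(11,)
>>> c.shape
(3, 2, 7)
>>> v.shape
(3, 2, 7)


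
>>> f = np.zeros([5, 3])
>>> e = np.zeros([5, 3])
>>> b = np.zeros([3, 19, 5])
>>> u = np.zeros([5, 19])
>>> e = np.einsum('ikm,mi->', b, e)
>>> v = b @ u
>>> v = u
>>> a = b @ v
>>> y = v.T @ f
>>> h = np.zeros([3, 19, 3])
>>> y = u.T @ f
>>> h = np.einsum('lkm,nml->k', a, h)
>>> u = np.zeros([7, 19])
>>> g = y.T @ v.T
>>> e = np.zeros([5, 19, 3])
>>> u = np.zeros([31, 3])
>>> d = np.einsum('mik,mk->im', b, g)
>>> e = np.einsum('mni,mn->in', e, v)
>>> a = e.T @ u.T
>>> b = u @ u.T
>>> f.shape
(5, 3)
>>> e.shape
(3, 19)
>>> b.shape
(31, 31)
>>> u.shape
(31, 3)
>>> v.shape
(5, 19)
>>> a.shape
(19, 31)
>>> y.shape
(19, 3)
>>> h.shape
(19,)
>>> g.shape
(3, 5)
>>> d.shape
(19, 3)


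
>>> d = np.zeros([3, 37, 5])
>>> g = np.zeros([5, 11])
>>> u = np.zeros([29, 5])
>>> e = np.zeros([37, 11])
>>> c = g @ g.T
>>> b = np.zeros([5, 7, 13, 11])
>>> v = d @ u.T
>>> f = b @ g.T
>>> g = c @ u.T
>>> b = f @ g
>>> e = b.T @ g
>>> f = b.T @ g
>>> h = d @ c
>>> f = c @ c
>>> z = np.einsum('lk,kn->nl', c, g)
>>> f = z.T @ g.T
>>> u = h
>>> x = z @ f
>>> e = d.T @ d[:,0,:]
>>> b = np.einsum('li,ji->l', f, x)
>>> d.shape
(3, 37, 5)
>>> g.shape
(5, 29)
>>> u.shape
(3, 37, 5)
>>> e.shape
(5, 37, 5)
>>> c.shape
(5, 5)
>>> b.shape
(5,)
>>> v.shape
(3, 37, 29)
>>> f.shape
(5, 5)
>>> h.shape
(3, 37, 5)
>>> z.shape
(29, 5)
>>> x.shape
(29, 5)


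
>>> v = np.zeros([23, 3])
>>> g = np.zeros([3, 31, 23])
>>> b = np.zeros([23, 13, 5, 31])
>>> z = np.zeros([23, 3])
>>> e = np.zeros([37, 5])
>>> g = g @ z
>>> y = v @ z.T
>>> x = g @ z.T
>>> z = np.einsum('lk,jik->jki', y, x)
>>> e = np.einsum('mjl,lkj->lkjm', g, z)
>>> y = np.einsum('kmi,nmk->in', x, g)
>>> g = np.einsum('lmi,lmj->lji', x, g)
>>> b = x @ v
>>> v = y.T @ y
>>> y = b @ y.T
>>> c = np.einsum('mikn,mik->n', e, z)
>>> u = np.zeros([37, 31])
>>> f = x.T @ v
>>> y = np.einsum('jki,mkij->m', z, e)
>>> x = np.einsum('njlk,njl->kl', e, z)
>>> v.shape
(3, 3)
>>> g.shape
(3, 3, 23)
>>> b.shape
(3, 31, 3)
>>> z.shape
(3, 23, 31)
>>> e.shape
(3, 23, 31, 3)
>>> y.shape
(3,)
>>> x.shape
(3, 31)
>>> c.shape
(3,)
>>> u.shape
(37, 31)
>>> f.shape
(23, 31, 3)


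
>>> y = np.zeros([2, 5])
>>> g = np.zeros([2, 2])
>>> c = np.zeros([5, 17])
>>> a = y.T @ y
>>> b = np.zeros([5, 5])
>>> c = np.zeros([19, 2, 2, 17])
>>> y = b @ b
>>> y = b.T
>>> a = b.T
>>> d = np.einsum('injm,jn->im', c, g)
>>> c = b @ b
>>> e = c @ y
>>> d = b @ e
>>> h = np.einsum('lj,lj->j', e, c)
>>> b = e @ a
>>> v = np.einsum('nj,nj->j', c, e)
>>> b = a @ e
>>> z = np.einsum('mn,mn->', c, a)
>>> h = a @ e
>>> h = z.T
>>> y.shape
(5, 5)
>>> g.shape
(2, 2)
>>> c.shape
(5, 5)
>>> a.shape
(5, 5)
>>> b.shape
(5, 5)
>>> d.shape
(5, 5)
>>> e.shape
(5, 5)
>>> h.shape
()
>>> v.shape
(5,)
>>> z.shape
()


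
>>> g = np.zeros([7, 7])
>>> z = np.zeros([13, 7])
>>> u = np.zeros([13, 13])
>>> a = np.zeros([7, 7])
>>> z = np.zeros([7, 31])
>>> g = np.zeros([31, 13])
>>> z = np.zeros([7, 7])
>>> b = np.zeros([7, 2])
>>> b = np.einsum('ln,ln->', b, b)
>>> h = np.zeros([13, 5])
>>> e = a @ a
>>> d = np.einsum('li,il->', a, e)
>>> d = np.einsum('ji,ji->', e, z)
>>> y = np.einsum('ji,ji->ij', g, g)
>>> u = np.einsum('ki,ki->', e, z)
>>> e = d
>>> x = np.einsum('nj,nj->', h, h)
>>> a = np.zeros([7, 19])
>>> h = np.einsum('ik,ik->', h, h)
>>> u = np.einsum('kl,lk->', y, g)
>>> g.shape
(31, 13)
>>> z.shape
(7, 7)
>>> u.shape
()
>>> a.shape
(7, 19)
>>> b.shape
()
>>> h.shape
()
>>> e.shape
()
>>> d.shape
()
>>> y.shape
(13, 31)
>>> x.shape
()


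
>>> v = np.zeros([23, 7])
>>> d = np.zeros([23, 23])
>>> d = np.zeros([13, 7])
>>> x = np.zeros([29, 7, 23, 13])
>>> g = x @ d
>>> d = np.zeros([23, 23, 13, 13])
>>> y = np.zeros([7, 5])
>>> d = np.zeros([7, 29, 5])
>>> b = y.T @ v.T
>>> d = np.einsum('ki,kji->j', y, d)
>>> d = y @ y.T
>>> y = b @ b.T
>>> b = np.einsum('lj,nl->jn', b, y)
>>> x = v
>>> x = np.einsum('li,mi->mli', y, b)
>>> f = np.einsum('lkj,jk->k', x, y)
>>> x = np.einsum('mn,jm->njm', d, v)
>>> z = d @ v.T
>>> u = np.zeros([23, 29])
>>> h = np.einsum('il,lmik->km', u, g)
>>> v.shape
(23, 7)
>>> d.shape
(7, 7)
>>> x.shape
(7, 23, 7)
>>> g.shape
(29, 7, 23, 7)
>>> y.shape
(5, 5)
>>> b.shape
(23, 5)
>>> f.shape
(5,)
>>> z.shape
(7, 23)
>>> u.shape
(23, 29)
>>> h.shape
(7, 7)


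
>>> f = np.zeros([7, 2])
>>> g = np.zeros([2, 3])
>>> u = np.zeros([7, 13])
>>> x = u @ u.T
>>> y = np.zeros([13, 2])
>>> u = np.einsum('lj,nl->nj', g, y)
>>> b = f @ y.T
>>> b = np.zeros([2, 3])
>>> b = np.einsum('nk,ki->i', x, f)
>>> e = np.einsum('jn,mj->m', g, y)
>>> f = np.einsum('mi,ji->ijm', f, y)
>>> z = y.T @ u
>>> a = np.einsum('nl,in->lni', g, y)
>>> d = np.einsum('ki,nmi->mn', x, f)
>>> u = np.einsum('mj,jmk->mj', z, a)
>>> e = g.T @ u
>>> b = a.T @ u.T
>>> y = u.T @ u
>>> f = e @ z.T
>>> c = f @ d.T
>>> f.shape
(3, 2)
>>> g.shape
(2, 3)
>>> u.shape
(2, 3)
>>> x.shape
(7, 7)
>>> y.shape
(3, 3)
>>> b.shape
(13, 2, 2)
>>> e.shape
(3, 3)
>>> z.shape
(2, 3)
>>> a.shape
(3, 2, 13)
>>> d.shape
(13, 2)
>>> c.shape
(3, 13)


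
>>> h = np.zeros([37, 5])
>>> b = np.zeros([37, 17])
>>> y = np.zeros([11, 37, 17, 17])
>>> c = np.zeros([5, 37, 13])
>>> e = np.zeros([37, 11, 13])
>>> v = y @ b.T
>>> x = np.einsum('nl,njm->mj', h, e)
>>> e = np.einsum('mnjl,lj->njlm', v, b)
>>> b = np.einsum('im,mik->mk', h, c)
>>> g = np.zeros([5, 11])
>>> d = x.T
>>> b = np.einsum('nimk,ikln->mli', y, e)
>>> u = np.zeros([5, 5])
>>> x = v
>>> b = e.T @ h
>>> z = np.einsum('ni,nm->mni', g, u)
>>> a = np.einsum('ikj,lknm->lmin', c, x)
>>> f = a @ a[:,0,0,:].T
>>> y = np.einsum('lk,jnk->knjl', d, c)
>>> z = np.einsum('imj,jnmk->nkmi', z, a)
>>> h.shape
(37, 5)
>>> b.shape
(11, 37, 17, 5)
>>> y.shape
(13, 37, 5, 11)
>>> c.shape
(5, 37, 13)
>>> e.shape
(37, 17, 37, 11)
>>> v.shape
(11, 37, 17, 37)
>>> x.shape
(11, 37, 17, 37)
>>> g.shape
(5, 11)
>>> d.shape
(11, 13)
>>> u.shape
(5, 5)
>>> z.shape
(37, 17, 5, 5)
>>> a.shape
(11, 37, 5, 17)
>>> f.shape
(11, 37, 5, 11)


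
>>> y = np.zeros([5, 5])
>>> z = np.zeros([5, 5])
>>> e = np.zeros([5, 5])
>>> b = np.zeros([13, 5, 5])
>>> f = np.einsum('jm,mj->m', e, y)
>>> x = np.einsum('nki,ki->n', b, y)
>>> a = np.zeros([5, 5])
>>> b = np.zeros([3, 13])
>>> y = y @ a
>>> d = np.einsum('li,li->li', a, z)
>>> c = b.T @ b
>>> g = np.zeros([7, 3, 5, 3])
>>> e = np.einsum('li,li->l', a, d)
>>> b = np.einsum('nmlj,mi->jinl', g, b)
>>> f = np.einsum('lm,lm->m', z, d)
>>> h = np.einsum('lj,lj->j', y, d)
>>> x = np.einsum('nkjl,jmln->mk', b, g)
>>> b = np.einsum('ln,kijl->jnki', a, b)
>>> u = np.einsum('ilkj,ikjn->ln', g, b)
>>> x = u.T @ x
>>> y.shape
(5, 5)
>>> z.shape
(5, 5)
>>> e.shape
(5,)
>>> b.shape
(7, 5, 3, 13)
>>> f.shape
(5,)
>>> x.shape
(13, 13)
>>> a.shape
(5, 5)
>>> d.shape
(5, 5)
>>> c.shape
(13, 13)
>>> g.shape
(7, 3, 5, 3)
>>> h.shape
(5,)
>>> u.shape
(3, 13)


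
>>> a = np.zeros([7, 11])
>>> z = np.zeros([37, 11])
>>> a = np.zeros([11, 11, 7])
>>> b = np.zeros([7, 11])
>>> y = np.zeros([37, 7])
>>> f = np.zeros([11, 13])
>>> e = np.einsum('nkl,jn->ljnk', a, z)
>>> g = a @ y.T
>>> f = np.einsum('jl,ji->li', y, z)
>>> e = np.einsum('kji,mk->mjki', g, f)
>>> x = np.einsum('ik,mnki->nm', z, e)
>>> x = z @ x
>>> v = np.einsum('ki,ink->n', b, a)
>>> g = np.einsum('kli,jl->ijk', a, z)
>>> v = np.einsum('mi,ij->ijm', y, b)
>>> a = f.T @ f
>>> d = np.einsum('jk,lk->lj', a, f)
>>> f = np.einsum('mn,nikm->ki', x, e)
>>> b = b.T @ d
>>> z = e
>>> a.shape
(11, 11)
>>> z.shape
(7, 11, 11, 37)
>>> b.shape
(11, 11)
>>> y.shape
(37, 7)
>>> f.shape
(11, 11)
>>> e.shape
(7, 11, 11, 37)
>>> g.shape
(7, 37, 11)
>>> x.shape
(37, 7)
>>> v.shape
(7, 11, 37)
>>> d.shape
(7, 11)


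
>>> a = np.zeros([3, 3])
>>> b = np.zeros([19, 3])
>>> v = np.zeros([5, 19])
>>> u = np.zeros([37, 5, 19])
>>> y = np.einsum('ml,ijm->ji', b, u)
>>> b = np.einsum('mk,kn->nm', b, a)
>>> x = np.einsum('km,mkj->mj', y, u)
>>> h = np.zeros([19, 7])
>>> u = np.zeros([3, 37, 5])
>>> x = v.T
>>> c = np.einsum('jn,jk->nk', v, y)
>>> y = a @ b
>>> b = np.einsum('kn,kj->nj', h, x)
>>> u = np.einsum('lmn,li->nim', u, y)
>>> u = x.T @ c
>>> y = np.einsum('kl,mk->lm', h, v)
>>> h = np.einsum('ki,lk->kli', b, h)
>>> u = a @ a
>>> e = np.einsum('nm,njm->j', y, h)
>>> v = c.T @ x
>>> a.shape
(3, 3)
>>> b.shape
(7, 5)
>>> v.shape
(37, 5)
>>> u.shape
(3, 3)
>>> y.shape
(7, 5)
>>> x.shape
(19, 5)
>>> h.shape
(7, 19, 5)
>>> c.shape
(19, 37)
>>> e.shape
(19,)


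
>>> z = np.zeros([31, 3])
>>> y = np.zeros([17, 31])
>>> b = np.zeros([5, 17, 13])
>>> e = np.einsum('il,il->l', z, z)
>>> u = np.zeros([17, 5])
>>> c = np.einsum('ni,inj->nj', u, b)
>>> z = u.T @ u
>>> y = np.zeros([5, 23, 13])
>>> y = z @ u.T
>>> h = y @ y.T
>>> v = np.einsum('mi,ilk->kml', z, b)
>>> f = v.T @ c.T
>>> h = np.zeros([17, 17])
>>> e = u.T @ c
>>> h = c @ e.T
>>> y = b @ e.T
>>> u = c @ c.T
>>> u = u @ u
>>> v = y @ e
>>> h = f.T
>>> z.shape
(5, 5)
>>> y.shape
(5, 17, 5)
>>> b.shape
(5, 17, 13)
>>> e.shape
(5, 13)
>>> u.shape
(17, 17)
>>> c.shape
(17, 13)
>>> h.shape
(17, 5, 17)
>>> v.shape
(5, 17, 13)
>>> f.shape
(17, 5, 17)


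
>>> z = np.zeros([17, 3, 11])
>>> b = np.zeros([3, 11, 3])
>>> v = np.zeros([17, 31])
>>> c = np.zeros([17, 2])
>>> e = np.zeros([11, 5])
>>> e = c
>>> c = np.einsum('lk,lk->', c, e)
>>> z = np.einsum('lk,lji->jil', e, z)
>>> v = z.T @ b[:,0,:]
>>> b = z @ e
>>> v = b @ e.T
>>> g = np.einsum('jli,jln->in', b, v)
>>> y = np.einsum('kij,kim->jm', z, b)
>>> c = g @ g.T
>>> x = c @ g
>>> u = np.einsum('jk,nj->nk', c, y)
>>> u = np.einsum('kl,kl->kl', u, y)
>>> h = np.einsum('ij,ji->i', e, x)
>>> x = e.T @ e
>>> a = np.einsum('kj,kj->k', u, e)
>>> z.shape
(3, 11, 17)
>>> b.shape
(3, 11, 2)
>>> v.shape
(3, 11, 17)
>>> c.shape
(2, 2)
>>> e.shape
(17, 2)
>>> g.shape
(2, 17)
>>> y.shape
(17, 2)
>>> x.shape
(2, 2)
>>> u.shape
(17, 2)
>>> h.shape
(17,)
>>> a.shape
(17,)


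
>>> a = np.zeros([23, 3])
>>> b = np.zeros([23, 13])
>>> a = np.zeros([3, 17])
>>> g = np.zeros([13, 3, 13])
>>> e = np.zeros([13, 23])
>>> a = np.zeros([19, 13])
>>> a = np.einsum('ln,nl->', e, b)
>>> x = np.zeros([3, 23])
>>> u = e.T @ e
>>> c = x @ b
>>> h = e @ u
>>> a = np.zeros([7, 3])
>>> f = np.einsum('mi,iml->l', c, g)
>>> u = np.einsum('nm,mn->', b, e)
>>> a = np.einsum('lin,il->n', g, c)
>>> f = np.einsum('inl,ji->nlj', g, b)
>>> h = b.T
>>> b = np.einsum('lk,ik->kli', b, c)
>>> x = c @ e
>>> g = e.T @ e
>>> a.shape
(13,)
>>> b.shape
(13, 23, 3)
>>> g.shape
(23, 23)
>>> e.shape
(13, 23)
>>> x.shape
(3, 23)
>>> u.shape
()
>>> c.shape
(3, 13)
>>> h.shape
(13, 23)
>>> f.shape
(3, 13, 23)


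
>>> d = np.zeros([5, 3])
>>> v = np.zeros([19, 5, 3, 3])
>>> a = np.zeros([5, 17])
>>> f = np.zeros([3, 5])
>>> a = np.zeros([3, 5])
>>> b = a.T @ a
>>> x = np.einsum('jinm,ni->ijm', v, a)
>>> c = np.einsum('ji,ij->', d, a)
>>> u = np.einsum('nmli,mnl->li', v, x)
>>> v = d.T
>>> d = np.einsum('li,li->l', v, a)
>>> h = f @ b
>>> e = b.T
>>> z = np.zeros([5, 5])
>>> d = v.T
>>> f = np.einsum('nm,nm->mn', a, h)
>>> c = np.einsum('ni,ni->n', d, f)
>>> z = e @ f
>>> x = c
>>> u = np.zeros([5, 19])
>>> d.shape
(5, 3)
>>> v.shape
(3, 5)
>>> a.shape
(3, 5)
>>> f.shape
(5, 3)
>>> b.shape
(5, 5)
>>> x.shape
(5,)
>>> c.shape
(5,)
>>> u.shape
(5, 19)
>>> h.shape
(3, 5)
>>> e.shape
(5, 5)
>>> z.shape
(5, 3)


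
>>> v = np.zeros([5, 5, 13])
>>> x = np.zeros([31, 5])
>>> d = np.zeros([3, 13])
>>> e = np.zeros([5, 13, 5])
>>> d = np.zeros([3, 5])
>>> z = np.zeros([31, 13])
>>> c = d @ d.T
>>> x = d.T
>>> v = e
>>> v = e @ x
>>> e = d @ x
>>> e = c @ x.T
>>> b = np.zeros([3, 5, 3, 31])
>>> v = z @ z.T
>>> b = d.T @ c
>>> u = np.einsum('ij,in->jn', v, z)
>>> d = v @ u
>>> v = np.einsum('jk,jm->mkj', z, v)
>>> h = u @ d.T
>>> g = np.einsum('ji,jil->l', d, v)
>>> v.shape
(31, 13, 31)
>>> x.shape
(5, 3)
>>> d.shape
(31, 13)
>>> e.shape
(3, 5)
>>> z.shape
(31, 13)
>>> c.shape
(3, 3)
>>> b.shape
(5, 3)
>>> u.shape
(31, 13)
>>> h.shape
(31, 31)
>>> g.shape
(31,)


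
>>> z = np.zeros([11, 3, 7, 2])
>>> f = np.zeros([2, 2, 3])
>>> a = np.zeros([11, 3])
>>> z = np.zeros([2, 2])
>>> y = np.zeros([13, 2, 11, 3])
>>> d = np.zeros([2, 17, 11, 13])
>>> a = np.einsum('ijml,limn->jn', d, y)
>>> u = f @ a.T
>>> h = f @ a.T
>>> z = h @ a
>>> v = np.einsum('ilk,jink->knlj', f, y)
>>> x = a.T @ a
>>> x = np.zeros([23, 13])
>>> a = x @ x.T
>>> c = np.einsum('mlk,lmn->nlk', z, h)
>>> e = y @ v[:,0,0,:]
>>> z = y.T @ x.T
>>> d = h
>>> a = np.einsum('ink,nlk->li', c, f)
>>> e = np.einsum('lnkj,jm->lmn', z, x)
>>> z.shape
(3, 11, 2, 23)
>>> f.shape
(2, 2, 3)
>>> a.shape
(2, 17)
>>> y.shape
(13, 2, 11, 3)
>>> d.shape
(2, 2, 17)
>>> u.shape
(2, 2, 17)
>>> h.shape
(2, 2, 17)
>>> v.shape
(3, 11, 2, 13)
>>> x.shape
(23, 13)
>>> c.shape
(17, 2, 3)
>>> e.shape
(3, 13, 11)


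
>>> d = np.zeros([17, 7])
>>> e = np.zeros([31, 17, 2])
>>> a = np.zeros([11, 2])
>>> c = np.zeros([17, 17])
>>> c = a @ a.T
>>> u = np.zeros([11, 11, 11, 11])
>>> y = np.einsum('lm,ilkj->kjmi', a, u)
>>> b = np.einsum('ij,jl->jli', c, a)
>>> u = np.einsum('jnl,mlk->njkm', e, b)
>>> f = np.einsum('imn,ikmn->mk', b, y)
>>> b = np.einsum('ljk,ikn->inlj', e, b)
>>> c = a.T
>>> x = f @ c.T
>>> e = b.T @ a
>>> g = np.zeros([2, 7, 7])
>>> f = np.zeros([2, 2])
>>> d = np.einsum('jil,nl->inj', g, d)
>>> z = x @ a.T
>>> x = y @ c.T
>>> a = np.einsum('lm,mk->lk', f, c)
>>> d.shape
(7, 17, 2)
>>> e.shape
(17, 31, 11, 2)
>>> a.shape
(2, 11)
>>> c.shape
(2, 11)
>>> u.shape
(17, 31, 11, 11)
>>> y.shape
(11, 11, 2, 11)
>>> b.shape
(11, 11, 31, 17)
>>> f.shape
(2, 2)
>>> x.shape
(11, 11, 2, 2)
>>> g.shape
(2, 7, 7)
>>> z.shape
(2, 11)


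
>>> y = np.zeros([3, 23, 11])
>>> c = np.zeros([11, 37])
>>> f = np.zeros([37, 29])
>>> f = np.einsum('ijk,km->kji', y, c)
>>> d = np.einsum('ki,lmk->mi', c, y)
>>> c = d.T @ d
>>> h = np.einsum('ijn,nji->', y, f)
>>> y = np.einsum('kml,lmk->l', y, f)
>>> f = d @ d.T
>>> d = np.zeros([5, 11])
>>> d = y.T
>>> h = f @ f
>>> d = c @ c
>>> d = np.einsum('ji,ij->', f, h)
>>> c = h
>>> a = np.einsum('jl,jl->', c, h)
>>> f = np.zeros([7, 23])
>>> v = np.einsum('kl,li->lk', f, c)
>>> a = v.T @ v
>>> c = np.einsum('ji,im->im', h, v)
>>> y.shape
(11,)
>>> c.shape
(23, 7)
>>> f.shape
(7, 23)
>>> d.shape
()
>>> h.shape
(23, 23)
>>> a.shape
(7, 7)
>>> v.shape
(23, 7)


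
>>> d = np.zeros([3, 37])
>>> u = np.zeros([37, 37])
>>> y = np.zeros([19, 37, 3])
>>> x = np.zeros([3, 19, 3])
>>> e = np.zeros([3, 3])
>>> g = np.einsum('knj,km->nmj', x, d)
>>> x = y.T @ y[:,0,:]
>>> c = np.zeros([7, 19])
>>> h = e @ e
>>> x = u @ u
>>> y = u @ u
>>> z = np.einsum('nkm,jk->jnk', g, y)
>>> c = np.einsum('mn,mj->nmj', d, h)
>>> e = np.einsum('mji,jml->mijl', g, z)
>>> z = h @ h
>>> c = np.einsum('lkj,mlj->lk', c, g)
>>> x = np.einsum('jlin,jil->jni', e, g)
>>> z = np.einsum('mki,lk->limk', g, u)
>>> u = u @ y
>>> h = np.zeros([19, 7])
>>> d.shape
(3, 37)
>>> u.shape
(37, 37)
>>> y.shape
(37, 37)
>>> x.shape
(19, 37, 37)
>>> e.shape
(19, 3, 37, 37)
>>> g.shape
(19, 37, 3)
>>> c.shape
(37, 3)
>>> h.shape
(19, 7)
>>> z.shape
(37, 3, 19, 37)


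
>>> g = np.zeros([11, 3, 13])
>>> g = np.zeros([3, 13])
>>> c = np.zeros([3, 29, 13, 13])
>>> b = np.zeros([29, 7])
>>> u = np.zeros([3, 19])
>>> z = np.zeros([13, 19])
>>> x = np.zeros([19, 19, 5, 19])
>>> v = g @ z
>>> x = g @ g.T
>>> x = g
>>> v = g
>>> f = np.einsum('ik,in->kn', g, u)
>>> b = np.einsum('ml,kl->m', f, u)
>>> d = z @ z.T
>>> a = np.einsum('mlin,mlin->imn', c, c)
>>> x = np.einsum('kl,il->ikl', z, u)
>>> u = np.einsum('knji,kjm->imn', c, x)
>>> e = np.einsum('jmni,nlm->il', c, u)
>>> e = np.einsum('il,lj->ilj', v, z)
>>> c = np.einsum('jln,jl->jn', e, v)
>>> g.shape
(3, 13)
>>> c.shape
(3, 19)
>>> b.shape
(13,)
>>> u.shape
(13, 19, 29)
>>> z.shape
(13, 19)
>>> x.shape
(3, 13, 19)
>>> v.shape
(3, 13)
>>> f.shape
(13, 19)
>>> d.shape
(13, 13)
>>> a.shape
(13, 3, 13)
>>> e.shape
(3, 13, 19)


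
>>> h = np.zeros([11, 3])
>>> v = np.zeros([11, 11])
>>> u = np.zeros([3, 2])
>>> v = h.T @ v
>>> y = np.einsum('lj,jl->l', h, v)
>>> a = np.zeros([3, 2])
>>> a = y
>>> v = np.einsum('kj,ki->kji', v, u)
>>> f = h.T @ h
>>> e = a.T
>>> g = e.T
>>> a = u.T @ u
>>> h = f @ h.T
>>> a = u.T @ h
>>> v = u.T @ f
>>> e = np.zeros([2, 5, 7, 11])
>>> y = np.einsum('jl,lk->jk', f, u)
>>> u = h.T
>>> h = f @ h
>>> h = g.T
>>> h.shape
(11,)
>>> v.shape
(2, 3)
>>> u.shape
(11, 3)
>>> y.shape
(3, 2)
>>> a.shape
(2, 11)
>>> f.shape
(3, 3)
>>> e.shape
(2, 5, 7, 11)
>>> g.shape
(11,)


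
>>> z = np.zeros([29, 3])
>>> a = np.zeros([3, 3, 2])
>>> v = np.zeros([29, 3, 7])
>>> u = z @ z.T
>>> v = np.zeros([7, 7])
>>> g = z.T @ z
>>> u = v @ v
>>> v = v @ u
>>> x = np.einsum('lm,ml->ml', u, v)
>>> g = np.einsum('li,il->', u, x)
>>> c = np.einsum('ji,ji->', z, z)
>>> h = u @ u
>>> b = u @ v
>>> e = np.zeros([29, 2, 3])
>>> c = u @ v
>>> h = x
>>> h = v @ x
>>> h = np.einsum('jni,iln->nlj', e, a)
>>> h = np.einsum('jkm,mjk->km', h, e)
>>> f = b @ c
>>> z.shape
(29, 3)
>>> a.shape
(3, 3, 2)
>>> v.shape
(7, 7)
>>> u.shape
(7, 7)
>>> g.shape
()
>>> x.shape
(7, 7)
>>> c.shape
(7, 7)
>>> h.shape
(3, 29)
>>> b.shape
(7, 7)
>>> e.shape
(29, 2, 3)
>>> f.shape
(7, 7)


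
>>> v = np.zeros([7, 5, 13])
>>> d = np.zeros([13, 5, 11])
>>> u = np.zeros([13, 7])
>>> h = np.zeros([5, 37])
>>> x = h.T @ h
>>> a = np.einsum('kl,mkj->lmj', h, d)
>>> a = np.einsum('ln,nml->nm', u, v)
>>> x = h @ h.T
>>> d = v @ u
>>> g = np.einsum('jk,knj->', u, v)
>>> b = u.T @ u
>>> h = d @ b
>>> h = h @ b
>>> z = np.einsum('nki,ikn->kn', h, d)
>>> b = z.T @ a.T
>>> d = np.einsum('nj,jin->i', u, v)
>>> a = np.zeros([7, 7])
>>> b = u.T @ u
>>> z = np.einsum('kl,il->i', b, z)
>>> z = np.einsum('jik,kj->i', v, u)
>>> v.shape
(7, 5, 13)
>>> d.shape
(5,)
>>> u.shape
(13, 7)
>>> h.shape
(7, 5, 7)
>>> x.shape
(5, 5)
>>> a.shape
(7, 7)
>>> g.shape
()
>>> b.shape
(7, 7)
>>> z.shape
(5,)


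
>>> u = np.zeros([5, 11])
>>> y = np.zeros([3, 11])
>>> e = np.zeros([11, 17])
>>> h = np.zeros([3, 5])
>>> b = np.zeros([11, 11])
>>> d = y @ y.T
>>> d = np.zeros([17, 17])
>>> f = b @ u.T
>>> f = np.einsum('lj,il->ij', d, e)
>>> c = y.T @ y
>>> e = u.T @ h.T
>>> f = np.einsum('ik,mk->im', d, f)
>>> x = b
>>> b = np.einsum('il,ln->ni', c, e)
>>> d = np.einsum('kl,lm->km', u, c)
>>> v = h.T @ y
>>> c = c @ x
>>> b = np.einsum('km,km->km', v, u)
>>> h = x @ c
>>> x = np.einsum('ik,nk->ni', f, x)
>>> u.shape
(5, 11)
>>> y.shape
(3, 11)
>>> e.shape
(11, 3)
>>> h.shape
(11, 11)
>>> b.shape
(5, 11)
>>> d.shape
(5, 11)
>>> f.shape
(17, 11)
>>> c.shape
(11, 11)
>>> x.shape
(11, 17)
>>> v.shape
(5, 11)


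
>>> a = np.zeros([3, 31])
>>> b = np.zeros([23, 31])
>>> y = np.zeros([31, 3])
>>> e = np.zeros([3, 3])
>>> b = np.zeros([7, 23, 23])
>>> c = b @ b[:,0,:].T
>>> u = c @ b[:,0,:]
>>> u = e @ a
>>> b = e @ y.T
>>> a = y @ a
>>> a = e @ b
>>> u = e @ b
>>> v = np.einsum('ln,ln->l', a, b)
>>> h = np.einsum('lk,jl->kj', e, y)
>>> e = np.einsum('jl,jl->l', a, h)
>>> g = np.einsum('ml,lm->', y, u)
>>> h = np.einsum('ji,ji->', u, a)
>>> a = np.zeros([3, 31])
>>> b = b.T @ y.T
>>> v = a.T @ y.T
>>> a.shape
(3, 31)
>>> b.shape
(31, 31)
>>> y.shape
(31, 3)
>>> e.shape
(31,)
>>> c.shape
(7, 23, 7)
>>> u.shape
(3, 31)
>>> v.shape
(31, 31)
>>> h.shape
()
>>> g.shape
()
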